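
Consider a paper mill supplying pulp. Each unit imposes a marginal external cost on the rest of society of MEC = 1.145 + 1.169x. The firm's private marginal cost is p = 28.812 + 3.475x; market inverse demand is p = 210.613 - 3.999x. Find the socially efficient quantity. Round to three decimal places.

x* = 20.902

Social marginal cost = private MC + MEC = 29.957 + 4.644x.
Set SMC = demand: 29.957 + 4.644x = 210.613 - 3.999x → x* = 20.9020.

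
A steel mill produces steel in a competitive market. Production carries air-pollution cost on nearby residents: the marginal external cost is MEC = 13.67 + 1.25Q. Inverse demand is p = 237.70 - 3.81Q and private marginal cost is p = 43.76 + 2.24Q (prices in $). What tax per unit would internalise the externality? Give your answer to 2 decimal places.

Social marginal cost = private MC + MEC = 57.43 + 3.49Q.
Set SMC = demand: 57.43 + 3.49Q = 237.70 - 3.81Q → Q* = 24.6945.
The Pigouvian tax equals MEC at Q*: 13.67 + 1.25×24.6945 = 44.5381.

tax = $44.54 per unit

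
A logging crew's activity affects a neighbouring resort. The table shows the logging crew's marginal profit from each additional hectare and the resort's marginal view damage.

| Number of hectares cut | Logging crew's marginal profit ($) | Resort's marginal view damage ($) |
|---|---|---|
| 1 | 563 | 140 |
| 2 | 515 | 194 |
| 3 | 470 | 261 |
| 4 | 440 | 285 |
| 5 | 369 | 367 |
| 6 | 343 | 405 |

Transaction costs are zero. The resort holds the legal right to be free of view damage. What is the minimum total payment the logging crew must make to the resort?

Efficient level: marginal profit ≥ marginal view damage through level 5, so k* = 5.
With the resort holding the right, the logging crew must at least compensate total damage at k*: 140 + 194 + 261 + 285 + 367 = 1247.

$1247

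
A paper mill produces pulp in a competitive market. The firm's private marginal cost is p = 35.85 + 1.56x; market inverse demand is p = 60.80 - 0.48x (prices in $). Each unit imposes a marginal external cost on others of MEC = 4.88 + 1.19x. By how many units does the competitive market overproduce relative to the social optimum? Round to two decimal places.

Market equilibrium (private): 35.85 + 1.56x = 60.80 - 0.48x → x_m = 12.2304.
Social marginal cost = private MC + MEC = 40.73 + 2.75x.
Set SMC = demand: 40.73 + 2.75x = 60.80 - 0.48x → x* = 6.2136.
Gap = |12.2304 − 6.2136| = 6.0168.

6.02 units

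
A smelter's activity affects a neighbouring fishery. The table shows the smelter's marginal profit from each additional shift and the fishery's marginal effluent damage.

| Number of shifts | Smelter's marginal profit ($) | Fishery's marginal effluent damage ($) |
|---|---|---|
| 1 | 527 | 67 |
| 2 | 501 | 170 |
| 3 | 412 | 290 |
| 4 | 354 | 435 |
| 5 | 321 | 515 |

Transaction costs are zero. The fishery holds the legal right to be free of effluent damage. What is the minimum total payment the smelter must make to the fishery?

$527

Efficient level: marginal profit ≥ marginal effluent damage through level 3, so k* = 3.
With the fishery holding the right, the smelter must at least compensate total damage at k*: 67 + 170 + 290 = 527.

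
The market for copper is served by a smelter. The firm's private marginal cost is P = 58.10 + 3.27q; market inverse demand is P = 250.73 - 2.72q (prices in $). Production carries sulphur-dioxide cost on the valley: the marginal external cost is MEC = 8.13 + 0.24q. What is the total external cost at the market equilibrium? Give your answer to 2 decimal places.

Market equilibrium (private): 58.10 + 3.27q = 250.73 - 2.72q → q_m = 32.1586.
Total external cost = ∫₀^{q_m} (8.13 + 0.24q) dq = 8.13×32.1586 + ½×0.24×32.1586² = 385.5505.

$385.55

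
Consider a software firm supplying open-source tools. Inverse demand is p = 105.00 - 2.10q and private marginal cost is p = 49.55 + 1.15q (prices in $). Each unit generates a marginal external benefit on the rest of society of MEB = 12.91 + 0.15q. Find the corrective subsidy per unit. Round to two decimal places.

Social marginal cost = private MC − MEB = 36.64 + q.
Set SMC = demand: 36.64 + q = 105.00 - 2.10q → q* = 22.0516.
The Pigouvian subsidy equals MEB at q*: 12.91 + 0.15×22.0516 = 16.2177.

subsidy = $16.22 per unit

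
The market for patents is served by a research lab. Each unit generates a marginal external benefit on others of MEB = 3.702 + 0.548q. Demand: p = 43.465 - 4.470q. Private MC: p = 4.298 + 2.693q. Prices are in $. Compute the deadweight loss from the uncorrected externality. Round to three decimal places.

DWL = $3.391

Market equilibrium (private): 4.298 + 2.693q = 43.465 - 4.470q → q_m = 5.4680.
Social marginal cost = private MC − MEB = 0.596 + 2.145q.
Set SMC = demand: 0.596 + 2.145q = 43.465 - 4.470q → q* = 6.4806.
The welfare-loss triangle has base |q_m − q*| and height MEB(q_m) (the vertical gap between SMC and demand is zero at q* and MEB at q_m).
DWL = ½ × 1.0126 × 6.6984 = 3.3914.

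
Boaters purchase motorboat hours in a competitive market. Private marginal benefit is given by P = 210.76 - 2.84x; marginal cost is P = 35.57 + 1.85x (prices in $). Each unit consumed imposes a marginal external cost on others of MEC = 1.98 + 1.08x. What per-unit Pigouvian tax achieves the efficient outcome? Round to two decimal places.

tax = $34.40 per unit

Social marginal benefit = demand − MEC = 208.78 - 3.92x.
Set SMB = MC: 208.78 - 3.92x = 35.57 + 1.85x → x* = 30.0191.
The Pigouvian tax equals MEC at x*: 1.98 + 1.08×30.0191 = 34.4006.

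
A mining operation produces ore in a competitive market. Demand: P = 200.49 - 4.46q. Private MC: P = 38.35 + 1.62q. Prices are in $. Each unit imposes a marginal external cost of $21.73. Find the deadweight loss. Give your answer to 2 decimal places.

Market equilibrium (private): 38.35 + 1.62q = 200.49 - 4.46q → q_m = 26.6678.
Social marginal cost = private MC + MEC = 60.08 + 1.62q.
Set SMC = demand: 60.08 + 1.62q = 200.49 - 4.46q → q* = 23.0938.
Height of the DWL triangle at q_m is SMC(q_m) − demand(q_m) = MEC(q_m) = 21.7300.
DWL = ½ × 3.5740 × 21.7300 = 38.8315.

DWL = $38.83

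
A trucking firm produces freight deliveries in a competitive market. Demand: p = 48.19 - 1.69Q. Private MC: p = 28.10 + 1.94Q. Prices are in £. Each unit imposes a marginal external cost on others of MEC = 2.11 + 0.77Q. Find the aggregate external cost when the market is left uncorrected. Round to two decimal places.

Market equilibrium (private): 28.10 + 1.94Q = 48.19 - 1.69Q → Q_m = 5.5344.
Total external cost = ∫₀^{Q_m} (2.11 + 0.77Q) dQ = 2.11×5.5344 + ½×0.77×5.5344² = 23.4700.

£23.47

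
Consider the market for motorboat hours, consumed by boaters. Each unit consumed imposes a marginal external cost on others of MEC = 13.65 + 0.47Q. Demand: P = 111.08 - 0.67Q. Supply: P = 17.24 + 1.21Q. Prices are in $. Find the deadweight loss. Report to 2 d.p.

Market equilibrium (private): 17.24 + 1.21Q = 111.08 - 0.67Q → Q_m = 49.9149.
Social marginal benefit = demand − MEC = 97.43 - 1.14Q.
Set SMB = MC: 97.43 - 1.14Q = 17.24 + 1.21Q → Q* = 34.1234.
Height of the DWL triangle at Q_m is MC(Q_m) − SMB(Q_m) = MEC(Q_m) = 37.1100.
DWL = ½ × 15.7915 × 37.1100 = 293.0113.

DWL = $293.01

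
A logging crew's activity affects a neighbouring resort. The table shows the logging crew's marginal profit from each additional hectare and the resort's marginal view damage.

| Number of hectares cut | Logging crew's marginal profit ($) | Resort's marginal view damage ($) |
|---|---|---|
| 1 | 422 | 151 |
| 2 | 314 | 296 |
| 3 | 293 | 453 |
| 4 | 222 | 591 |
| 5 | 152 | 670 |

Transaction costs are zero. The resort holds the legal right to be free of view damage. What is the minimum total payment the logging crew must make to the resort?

$447

Efficient level: marginal profit ≥ marginal view damage through level 2, so k* = 2.
With the resort holding the right, the logging crew must at least compensate total damage at k*: 151 + 296 = 447.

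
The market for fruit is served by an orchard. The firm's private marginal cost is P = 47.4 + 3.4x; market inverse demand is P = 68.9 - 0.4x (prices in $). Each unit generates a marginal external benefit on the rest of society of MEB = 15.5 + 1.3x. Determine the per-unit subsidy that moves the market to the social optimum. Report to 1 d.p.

subsidy = $34.7 per unit

Social marginal cost = private MC − MEB = 31.9 + 2.1x.
Set SMC = demand: 31.9 + 2.1x = 68.9 - 0.4x → x* = 14.8000.
The Pigouvian subsidy equals MEB at x*: 15.5 + 1.3×14.8000 = 34.7400.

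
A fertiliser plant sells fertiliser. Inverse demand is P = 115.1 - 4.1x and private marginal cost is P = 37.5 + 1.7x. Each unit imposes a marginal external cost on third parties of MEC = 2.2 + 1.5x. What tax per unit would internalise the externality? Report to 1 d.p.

tax = 17.7 per unit

Social marginal cost = private MC + MEC = 39.7 + 3.2x.
Set SMC = demand: 39.7 + 3.2x = 115.1 - 4.1x → x* = 10.3288.
The Pigouvian tax equals MEC at x*: 2.2 + 1.5×10.3288 = 17.6932.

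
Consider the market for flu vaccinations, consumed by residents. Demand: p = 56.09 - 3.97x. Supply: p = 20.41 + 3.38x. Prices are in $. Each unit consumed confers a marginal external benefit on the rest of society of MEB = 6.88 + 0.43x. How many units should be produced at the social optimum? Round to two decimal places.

x* = 6.15

Social marginal benefit = demand + MEB = 62.97 - 3.54x.
Set SMB = MC: 62.97 - 3.54x = 20.41 + 3.38x → x* = 6.1503.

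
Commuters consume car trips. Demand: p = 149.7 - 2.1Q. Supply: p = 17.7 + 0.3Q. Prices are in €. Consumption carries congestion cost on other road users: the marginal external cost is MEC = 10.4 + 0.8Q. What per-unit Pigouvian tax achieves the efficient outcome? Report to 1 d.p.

Social marginal benefit = demand − MEC = 139.3 - 2.9Q.
Set SMB = MC: 139.3 - 2.9Q = 17.7 + 0.3Q → Q* = 38.0000.
The Pigouvian tax equals MEC at Q*: 10.4 + 0.8×38.0000 = 40.8000.

tax = €40.8 per unit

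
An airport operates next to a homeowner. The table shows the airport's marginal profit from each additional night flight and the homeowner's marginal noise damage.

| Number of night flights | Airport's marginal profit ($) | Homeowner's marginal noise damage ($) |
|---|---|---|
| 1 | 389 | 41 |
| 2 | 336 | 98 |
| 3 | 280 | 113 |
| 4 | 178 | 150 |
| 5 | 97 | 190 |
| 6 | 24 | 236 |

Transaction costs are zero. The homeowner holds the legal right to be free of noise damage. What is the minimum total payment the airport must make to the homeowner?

$402

Efficient level: marginal profit ≥ marginal noise damage through level 4, so k* = 4.
With the homeowner holding the right, the airport must at least compensate total damage at k*: 41 + 98 + 113 + 150 = 402.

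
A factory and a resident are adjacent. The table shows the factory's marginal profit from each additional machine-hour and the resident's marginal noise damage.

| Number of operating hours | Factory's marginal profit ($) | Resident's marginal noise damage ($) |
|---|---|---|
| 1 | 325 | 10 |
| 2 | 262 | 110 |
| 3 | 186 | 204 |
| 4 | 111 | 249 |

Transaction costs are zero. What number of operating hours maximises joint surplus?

Bargaining reaches the level where marginal profit last exceeds marginal noise damage.
That holds through level 2 (262 ≥ 110) but not at 3 (186 < 204).

2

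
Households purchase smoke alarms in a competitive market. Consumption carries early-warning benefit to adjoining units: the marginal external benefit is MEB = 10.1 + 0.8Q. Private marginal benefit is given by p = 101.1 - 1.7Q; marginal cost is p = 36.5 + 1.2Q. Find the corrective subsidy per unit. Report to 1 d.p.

Social marginal benefit = demand + MEB = 111.2 - 0.9Q.
Set SMB = MC: 111.2 - 0.9Q = 36.5 + 1.2Q → Q* = 35.5714.
The Pigouvian subsidy equals MEB at Q*: 10.1 + 0.8×35.5714 = 38.5571.

subsidy = 38.6 per unit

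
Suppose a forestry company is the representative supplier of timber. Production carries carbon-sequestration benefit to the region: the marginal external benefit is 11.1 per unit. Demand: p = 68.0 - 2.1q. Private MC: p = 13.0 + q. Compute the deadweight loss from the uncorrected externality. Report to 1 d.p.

Market equilibrium (private): 13.0 + q = 68.0 - 2.1q → q_m = 17.7419.
Social marginal cost = private MC − MEB = 1.9 + q.
Set SMC = demand: 1.9 + q = 68.0 - 2.1q → q* = 21.3226.
The welfare-loss triangle has base |q_m − q*| and height MEB(q_m) (the vertical gap between SMC and demand is zero at q* and MEB at q_m).
DWL = ½ × 3.5807 × 11.1000 = 19.8729.

DWL = 19.9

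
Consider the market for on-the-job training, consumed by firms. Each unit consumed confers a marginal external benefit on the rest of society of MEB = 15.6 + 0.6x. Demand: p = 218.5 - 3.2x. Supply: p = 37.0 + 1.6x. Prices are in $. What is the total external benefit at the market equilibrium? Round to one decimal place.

Market equilibrium (private): 37.0 + 1.6x = 218.5 - 3.2x → x_m = 37.8125.
Total external benefit = ∫₀^{x_m} (15.6 + 0.6x) dx = 15.6×37.8125 + ½×0.6×37.8125² = 1018.8105.

$1018.8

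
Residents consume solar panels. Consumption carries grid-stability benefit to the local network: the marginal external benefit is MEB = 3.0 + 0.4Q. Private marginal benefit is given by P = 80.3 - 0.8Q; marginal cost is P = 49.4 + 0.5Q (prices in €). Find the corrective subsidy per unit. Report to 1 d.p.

Social marginal benefit = demand + MEB = 83.3 - 0.4Q.
Set SMB = MC: 83.3 - 0.4Q = 49.4 + 0.5Q → Q* = 37.6667.
The Pigouvian subsidy equals MEB at Q*: 3.0 + 0.4×37.6667 = 18.0667.

subsidy = €18.1 per unit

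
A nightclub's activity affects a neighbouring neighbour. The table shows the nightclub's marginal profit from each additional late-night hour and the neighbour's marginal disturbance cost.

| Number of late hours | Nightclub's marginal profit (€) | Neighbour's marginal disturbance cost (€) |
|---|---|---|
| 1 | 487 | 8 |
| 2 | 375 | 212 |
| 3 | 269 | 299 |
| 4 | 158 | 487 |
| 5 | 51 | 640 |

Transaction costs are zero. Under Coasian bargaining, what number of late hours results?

Bargaining reaches the level where marginal profit last exceeds marginal disturbance cost.
That holds through level 2 (375 ≥ 212) but not at 3 (269 < 299).

2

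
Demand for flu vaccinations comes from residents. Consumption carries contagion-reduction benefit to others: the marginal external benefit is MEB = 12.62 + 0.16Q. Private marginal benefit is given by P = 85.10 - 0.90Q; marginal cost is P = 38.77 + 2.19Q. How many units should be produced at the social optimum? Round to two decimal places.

Q* = 20.12

Social marginal benefit = demand + MEB = 97.72 - 0.74Q.
Set SMB = MC: 97.72 - 0.74Q = 38.77 + 2.19Q → Q* = 20.1195.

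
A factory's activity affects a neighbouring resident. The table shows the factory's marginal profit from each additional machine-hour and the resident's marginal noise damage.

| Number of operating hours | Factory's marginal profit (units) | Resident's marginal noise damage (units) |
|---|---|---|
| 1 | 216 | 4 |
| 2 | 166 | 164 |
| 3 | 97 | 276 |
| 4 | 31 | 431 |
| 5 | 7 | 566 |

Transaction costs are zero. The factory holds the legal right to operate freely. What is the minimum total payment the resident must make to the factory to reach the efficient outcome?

Left alone the factory would choose level 5 (marginal profit stays positive).
Efficient level: k* = 2 (marginal profit ≥ marginal noise damage through 2).
The resident must at least cover the factory's forgone profit from cutting 5→2: 97 + 31 + 7 = 135.

135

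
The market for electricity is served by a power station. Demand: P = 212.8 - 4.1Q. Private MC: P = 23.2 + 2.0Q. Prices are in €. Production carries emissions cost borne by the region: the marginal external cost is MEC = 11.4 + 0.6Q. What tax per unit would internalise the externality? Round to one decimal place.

tax = €27.4 per unit

Social marginal cost = private MC + MEC = 34.6 + 2.6Q.
Set SMC = demand: 34.6 + 2.6Q = 212.8 - 4.1Q → Q* = 26.5970.
The Pigouvian tax equals MEC at Q*: 11.4 + 0.6×26.5970 = 27.3582.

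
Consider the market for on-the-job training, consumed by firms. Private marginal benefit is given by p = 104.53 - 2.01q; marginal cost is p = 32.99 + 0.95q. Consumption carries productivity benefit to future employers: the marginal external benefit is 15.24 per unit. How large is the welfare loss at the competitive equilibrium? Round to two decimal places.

Market equilibrium (private): 32.99 + 0.95q = 104.53 - 2.01q → q_m = 24.1689.
Social marginal benefit = demand + MEB = 119.77 - 2.01q.
Set SMB = MC: 119.77 - 2.01q = 32.99 + 0.95q → q* = 29.3176.
Height of the DWL triangle at q_m is SMB(q_m) − MC(q_m) = MEB(q_m) = 15.2400.
DWL = ½ × 5.1487 × 15.2400 = 39.2331.

DWL = 39.23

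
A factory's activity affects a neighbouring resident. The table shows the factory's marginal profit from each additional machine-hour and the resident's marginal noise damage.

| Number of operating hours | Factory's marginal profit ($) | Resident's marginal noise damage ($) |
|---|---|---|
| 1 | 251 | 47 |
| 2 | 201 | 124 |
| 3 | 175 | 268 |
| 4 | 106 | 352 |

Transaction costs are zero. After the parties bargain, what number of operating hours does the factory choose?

2

Bargaining reaches the level where marginal profit last exceeds marginal noise damage.
That holds through level 2 (201 ≥ 124) but not at 3 (175 < 268).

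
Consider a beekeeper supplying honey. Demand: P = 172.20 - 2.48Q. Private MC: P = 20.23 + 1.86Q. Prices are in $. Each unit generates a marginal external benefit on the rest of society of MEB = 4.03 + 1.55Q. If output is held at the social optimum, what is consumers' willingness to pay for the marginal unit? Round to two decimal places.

Social marginal cost = private MC − MEB = 16.20 + 0.31Q.
Set SMC = demand: 16.20 + 0.31Q = 172.20 - 2.48Q → Q* = 55.9140.
Consumer price on the demand curve at Q*: 172.20 − 2.48×55.9140 = 33.5333.

P = $33.53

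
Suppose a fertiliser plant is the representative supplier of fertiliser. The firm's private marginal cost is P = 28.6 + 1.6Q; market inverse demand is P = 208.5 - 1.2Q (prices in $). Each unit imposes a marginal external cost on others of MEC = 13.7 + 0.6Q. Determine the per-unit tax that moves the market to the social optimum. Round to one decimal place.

Social marginal cost = private MC + MEC = 42.3 + 2.2Q.
Set SMC = demand: 42.3 + 2.2Q = 208.5 - 1.2Q → Q* = 48.8824.
The Pigouvian tax equals MEC at Q*: 13.7 + 0.6×48.8824 = 43.0294.

tax = $43.0 per unit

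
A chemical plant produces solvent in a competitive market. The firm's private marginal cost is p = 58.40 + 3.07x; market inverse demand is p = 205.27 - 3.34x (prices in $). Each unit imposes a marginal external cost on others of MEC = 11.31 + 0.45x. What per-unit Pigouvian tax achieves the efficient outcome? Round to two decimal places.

tax = $20.20 per unit

Social marginal cost = private MC + MEC = 69.71 + 3.52x.
Set SMC = demand: 69.71 + 3.52x = 205.27 - 3.34x → x* = 19.7609.
The Pigouvian tax equals MEC at x*: 11.31 + 0.45×19.7609 = 20.2024.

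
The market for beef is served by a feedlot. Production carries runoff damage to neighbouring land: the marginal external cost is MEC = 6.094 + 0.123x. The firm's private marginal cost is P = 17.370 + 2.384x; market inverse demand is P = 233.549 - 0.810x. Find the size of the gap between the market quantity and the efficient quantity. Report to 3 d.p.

4.347 units

Market equilibrium (private): 17.370 + 2.384x = 233.549 - 0.810x → x_m = 67.6828.
Social marginal cost = private MC + MEC = 23.464 + 2.507x.
Set SMC = demand: 23.464 + 2.507x = 233.549 - 0.810x → x* = 63.3358.
Gap = |67.6828 − 63.3358| = 4.3470.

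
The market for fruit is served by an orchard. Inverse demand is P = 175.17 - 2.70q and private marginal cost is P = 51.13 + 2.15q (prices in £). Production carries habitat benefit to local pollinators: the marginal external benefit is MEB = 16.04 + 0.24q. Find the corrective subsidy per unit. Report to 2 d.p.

subsidy = £23.33 per unit

Social marginal cost = private MC − MEB = 35.09 + 1.91q.
Set SMC = demand: 35.09 + 1.91q = 175.17 - 2.70q → q* = 30.3861.
The Pigouvian subsidy equals MEB at q*: 16.04 + 0.24×30.3861 = 23.3327.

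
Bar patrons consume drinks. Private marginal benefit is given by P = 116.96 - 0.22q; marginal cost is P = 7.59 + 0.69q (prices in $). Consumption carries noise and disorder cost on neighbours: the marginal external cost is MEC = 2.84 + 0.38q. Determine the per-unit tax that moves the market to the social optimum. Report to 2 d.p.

tax = $34.22 per unit

Social marginal benefit = demand − MEC = 114.12 - 0.60q.
Set SMB = MC: 114.12 - 0.60q = 7.59 + 0.69q → q* = 82.5814.
The Pigouvian tax equals MEC at q*: 2.84 + 0.38×82.5814 = 34.2209.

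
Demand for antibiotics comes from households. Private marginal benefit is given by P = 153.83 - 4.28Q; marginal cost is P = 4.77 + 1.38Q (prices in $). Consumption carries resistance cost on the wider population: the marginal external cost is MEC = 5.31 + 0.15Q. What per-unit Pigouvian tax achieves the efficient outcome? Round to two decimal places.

tax = $9.02 per unit

Social marginal benefit = demand − MEC = 148.52 - 4.43Q.
Set SMB = MC: 148.52 - 4.43Q = 4.77 + 1.38Q → Q* = 24.7418.
The Pigouvian tax equals MEC at Q*: 5.31 + 0.15×24.7418 = 9.0213.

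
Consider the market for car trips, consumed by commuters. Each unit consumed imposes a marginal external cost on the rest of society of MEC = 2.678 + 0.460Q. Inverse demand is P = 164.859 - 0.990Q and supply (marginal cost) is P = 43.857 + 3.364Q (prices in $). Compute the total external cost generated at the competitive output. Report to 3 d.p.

$252.062

Market equilibrium (private): 43.857 + 3.364Q = 164.859 - 0.990Q → Q_m = 27.7910.
Total external cost = ∫₀^{Q_m} (2.678 + 0.460Q) dQ = 2.678×27.7910 + ½×0.460×27.7910² = 252.0624.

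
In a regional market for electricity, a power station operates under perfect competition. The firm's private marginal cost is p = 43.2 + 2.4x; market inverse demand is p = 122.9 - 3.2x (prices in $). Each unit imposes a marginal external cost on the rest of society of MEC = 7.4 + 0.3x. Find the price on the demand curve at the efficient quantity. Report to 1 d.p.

P = $83.7

Social marginal cost = private MC + MEC = 50.6 + 2.7x.
Set SMC = demand: 50.6 + 2.7x = 122.9 - 3.2x → x* = 12.2542.
Consumer price on the demand curve at x*: 122.9 − 3.2×12.2542 = 83.6866.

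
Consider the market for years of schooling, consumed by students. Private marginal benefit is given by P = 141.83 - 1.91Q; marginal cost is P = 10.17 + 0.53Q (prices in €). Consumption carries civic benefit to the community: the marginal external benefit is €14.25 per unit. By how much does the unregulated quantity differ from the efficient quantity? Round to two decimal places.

5.84 units

Market equilibrium (private): 10.17 + 0.53Q = 141.83 - 1.91Q → Q_m = 53.9590.
Social marginal benefit = demand + MEB = 156.08 - 1.91Q.
Set SMB = MC: 156.08 - 1.91Q = 10.17 + 0.53Q → Q* = 59.7992.
Gap = |53.9590 − 59.7992| = 5.8402.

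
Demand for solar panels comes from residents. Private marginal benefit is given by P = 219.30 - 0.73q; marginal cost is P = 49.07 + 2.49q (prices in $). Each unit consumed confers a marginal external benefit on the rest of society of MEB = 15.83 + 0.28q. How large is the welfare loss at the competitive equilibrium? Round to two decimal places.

Market equilibrium (private): 49.07 + 2.49q = 219.30 - 0.73q → q_m = 52.8665.
Social marginal benefit = demand + MEB = 235.13 - 0.45q.
Set SMB = MC: 235.13 - 0.45q = 49.07 + 2.49q → q* = 63.2857.
The loss is the area between SMB and MC from q* to q_m; with linear curves that's a triangle of height MEB(q_m).
DWL = ½ × 10.4192 × 30.6326 = 159.5836.

DWL = $159.58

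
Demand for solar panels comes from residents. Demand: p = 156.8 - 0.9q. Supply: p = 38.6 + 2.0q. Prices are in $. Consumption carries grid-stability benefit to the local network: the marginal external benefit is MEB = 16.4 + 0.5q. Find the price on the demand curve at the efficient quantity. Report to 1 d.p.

P = $106.3

Social marginal benefit = demand + MEB = 173.2 - 0.4q.
Set SMB = MC: 173.2 - 0.4q = 38.6 + 2.0q → q* = 56.0833.
Consumer price on the demand curve at q*: 156.8 − 0.9×56.0833 = 106.3250.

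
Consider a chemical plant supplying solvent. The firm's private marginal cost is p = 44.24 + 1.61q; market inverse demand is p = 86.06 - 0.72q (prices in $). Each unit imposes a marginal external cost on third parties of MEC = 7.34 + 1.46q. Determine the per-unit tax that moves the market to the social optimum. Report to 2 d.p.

Social marginal cost = private MC + MEC = 51.58 + 3.07q.
Set SMC = demand: 51.58 + 3.07q = 86.06 - 0.72q → q* = 9.0976.
The Pigouvian tax equals MEC at q*: 7.34 + 1.46×9.0976 = 20.6225.

tax = $20.62 per unit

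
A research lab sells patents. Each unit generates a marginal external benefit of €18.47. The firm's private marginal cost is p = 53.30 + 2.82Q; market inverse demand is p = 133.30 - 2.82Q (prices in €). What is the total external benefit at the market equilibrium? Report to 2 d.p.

Market equilibrium (private): 53.30 + 2.82Q = 133.30 - 2.82Q → Q_m = 14.1844.
Total external benefit = MEB × Q_m = 18.47 × 14.1844 = 261.9859.

€261.99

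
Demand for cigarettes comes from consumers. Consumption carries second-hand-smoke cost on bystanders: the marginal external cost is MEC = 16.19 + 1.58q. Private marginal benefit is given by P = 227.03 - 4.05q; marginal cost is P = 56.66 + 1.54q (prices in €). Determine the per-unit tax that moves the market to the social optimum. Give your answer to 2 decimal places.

tax = €50.17 per unit

Social marginal benefit = demand − MEC = 210.84 - 5.63q.
Set SMB = MC: 210.84 - 5.63q = 56.66 + 1.54q → q* = 21.5035.
The Pigouvian tax equals MEC at q*: 16.19 + 1.58×21.5035 = 50.1655.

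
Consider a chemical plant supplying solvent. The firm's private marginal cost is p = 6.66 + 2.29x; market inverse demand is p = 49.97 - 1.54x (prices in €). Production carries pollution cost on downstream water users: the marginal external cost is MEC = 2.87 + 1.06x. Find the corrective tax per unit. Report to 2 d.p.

tax = €11.64 per unit

Social marginal cost = private MC + MEC = 9.53 + 3.35x.
Set SMC = demand: 9.53 + 3.35x = 49.97 - 1.54x → x* = 8.2699.
The Pigouvian tax equals MEC at x*: 2.87 + 1.06×8.2699 = 11.6361.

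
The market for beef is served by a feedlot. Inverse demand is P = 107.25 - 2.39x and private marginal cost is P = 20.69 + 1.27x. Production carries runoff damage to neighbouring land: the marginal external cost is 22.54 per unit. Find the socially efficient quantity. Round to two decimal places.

x* = 17.49

Social marginal cost = private MC + MEC = 43.23 + 1.27x.
Set SMC = demand: 43.23 + 1.27x = 107.25 - 2.39x → x* = 17.4918.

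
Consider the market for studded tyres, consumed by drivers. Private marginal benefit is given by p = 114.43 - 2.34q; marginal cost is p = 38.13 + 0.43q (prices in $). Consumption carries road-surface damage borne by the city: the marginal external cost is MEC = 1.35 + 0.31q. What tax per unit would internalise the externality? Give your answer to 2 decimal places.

Social marginal benefit = demand − MEC = 113.08 - 2.65q.
Set SMB = MC: 113.08 - 2.65q = 38.13 + 0.43q → q* = 24.3344.
The Pigouvian tax equals MEC at q*: 1.35 + 0.31×24.3344 = 8.8937.

tax = $8.89 per unit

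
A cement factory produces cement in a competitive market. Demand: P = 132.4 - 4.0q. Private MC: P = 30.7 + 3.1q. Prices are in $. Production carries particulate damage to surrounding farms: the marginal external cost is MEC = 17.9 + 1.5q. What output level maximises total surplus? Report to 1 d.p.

q* = 9.7

Social marginal cost = private MC + MEC = 48.6 + 4.6q.
Set SMC = demand: 48.6 + 4.6q = 132.4 - 4.0q → q* = 9.7442.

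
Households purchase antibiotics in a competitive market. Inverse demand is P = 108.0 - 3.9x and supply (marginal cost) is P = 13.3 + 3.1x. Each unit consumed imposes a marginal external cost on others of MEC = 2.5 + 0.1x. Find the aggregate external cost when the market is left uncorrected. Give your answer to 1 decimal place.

Market equilibrium (private): 13.3 + 3.1x = 108.0 - 3.9x → x_m = 13.5286.
Total external cost = ∫₀^{x_m} (2.5 + 0.1x) dx = 2.5×13.5286 + ½×0.1×13.5286² = 42.9727.

43.0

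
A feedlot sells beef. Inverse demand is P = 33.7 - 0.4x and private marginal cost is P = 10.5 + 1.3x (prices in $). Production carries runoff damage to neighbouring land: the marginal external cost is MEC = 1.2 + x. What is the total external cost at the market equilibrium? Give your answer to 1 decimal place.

$109.5

Market equilibrium (private): 10.5 + 1.3x = 33.7 - 0.4x → x_m = 13.6471.
Total external cost = ∫₀^{x_m} (1.2 + 1.0x) dx = 1.2×13.6471 + ½×1.0×13.6471² = 109.4982.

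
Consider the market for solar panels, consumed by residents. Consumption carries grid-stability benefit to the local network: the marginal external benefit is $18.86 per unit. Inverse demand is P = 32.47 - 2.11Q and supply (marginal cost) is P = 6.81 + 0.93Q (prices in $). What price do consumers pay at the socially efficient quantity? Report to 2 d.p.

Social marginal benefit = demand + MEB = 51.33 - 2.11Q.
Set SMB = MC: 51.33 - 2.11Q = 6.81 + 0.93Q → Q* = 14.6447.
Consumer price on the demand curve at Q*: 32.47 − 2.11×14.6447 = 1.5697.

P = $1.57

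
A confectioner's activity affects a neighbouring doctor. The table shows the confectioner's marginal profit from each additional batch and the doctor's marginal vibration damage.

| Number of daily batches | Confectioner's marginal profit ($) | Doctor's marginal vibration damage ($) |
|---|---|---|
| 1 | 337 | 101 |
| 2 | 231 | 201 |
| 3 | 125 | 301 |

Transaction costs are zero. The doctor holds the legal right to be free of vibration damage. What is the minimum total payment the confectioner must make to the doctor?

Efficient level: marginal profit ≥ marginal vibration damage through level 2, so k* = 2.
With the doctor holding the right, the confectioner must at least compensate total damage at k*: 101 + 201 = 302.

$302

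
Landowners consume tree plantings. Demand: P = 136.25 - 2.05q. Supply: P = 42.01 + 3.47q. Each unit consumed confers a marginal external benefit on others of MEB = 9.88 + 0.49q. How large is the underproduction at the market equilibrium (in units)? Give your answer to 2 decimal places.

Market equilibrium (private): 42.01 + 3.47q = 136.25 - 2.05q → q_m = 17.0725.
Social marginal benefit = demand + MEB = 146.13 - 1.56q.
Set SMB = MC: 146.13 - 1.56q = 42.01 + 3.47q → q* = 20.6998.
Gap = |17.0725 − 20.6998| = 3.6273.

3.63 units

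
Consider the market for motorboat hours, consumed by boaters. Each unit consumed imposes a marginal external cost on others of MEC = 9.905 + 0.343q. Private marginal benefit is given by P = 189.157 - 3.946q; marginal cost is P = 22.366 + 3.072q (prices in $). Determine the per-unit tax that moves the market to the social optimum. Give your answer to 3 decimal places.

Social marginal benefit = demand − MEC = 179.252 - 4.289q.
Set SMB = MC: 179.252 - 4.289q = 22.366 + 3.072q → q* = 21.3131.
The Pigouvian tax equals MEC at q*: 9.905 + 0.343×21.3131 = 17.2154.

tax = $17.215 per unit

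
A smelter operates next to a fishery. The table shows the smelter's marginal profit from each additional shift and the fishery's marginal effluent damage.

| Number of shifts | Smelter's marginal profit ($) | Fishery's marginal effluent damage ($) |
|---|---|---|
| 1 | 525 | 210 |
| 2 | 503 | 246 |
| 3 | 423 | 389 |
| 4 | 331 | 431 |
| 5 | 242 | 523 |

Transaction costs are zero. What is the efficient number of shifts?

Bargaining reaches the level where marginal profit last exceeds marginal effluent damage.
That holds through level 3 (423 ≥ 389) but not at 4 (331 < 431).

3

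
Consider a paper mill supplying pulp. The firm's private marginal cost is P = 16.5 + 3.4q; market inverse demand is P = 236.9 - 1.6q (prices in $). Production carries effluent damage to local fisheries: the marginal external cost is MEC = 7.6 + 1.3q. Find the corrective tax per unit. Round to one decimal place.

tax = $51.5 per unit

Social marginal cost = private MC + MEC = 24.1 + 4.7q.
Set SMC = demand: 24.1 + 4.7q = 236.9 - 1.6q → q* = 33.7778.
The Pigouvian tax equals MEC at q*: 7.6 + 1.3×33.7778 = 51.5111.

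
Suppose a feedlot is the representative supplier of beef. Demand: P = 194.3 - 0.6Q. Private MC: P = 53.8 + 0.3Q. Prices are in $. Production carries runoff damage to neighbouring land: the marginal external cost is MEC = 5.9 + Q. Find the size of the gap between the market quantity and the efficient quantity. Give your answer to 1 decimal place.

85.3 units

Market equilibrium (private): 53.8 + 0.3Q = 194.3 - 0.6Q → Q_m = 156.1111.
Social marginal cost = private MC + MEC = 59.7 + 1.3Q.
Set SMC = demand: 59.7 + 1.3Q = 194.3 - 0.6Q → Q* = 70.8421.
Gap = |156.1111 − 70.8421| = 85.2690.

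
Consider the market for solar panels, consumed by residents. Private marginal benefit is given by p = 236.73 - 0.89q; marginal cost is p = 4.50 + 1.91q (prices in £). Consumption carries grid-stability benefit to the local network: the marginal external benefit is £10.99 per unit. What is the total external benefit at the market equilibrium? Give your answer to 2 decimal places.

£911.50

Market equilibrium (private): 4.50 + 1.91q = 236.73 - 0.89q → q_m = 82.9393.
Total external benefit = MEB × q_m = 10.99 × 82.9393 = 911.5029.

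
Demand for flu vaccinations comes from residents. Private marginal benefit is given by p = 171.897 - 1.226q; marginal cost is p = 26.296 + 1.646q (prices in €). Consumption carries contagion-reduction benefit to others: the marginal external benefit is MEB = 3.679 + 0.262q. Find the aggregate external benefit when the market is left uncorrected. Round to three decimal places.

Market equilibrium (private): 26.296 + 1.646q = 171.897 - 1.226q → q_m = 50.6967.
Total external benefit = ∫₀^{q_m} (3.679 + 0.262q) dq = 3.679×50.6967 + ½×0.262×50.6967² = 523.2035.

€523.204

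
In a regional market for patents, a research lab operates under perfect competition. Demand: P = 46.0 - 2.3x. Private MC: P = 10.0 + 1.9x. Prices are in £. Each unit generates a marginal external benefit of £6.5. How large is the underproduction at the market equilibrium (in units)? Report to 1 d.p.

1.5 units

Market equilibrium (private): 10.0 + 1.9x = 46.0 - 2.3x → x_m = 8.5714.
Social marginal cost = private MC − MEB = 3.5 + 1.9x.
Set SMC = demand: 3.5 + 1.9x = 46.0 - 2.3x → x* = 10.1190.
Gap = |8.5714 − 10.1190| = 1.5476.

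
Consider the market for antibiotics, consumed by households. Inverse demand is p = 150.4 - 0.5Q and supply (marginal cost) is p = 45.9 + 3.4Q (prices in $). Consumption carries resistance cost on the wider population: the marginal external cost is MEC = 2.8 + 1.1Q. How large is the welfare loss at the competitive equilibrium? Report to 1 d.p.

Market equilibrium (private): 45.9 + 3.4Q = 150.4 - 0.5Q → Q_m = 26.7949.
Social marginal benefit = demand − MEC = 147.6 - 1.6Q.
Set SMB = MC: 147.6 - 1.6Q = 45.9 + 3.4Q → Q* = 20.3400.
The welfare-loss triangle has base |Q_m − Q*| and height MEC(Q_m) (the vertical gap between SMB and MC is zero at Q* and MEC at Q_m).
DWL = ½ × 6.4549 × 32.2744 = 104.1640.

DWL = $104.2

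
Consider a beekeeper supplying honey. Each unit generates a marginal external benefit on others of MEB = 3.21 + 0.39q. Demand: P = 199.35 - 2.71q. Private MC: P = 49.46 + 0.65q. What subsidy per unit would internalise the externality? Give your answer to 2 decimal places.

Social marginal cost = private MC − MEB = 46.25 + 0.26q.
Set SMC = demand: 46.25 + 0.26q = 199.35 - 2.71q → q* = 51.5488.
The Pigouvian subsidy equals MEB at q*: 3.21 + 0.39×51.5488 = 23.3140.

subsidy = 23.31 per unit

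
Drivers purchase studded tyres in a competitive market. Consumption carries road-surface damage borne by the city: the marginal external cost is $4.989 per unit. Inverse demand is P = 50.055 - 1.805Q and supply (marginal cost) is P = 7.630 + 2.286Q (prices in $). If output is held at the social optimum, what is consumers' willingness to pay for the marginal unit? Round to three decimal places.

Social marginal benefit = demand − MEC = 45.066 - 1.805Q.
Set SMB = MC: 45.066 - 1.805Q = 7.630 + 2.286Q → Q* = 9.1508.
Consumer price on the demand curve at Q*: 50.055 − 1.805×9.1508 = 33.5378.

P = $33.538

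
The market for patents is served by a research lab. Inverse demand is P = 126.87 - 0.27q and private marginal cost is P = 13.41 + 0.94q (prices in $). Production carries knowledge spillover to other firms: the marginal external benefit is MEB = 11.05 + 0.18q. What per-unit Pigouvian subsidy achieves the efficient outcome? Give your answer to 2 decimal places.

subsidy = $32.81 per unit

Social marginal cost = private MC − MEB = 2.36 + 0.76q.
Set SMC = demand: 2.36 + 0.76q = 126.87 - 0.27q → q* = 120.8835.
The Pigouvian subsidy equals MEB at q*: 11.05 + 0.18×120.8835 = 32.8090.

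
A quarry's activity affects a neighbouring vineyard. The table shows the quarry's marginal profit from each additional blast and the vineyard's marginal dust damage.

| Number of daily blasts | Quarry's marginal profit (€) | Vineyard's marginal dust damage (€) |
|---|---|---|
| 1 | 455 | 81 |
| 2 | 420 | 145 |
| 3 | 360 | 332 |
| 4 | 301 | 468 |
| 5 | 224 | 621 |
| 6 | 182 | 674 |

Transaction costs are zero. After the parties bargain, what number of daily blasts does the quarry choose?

Bargaining reaches the level where marginal profit last exceeds marginal dust damage.
That holds through level 3 (360 ≥ 332) but not at 4 (301 < 468).

3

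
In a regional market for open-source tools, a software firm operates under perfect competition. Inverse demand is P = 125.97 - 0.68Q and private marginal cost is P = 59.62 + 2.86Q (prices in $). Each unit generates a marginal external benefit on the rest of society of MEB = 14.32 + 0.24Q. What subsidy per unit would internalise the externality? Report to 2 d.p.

Social marginal cost = private MC − MEB = 45.30 + 2.62Q.
Set SMC = demand: 45.30 + 2.62Q = 125.97 - 0.68Q → Q* = 24.4455.
The Pigouvian subsidy equals MEB at Q*: 14.32 + 0.24×24.4455 = 20.1869.

subsidy = $20.19 per unit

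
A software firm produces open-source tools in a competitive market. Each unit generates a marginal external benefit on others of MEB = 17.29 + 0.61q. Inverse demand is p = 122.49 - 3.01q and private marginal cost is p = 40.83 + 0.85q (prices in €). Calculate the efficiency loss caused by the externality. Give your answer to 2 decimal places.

DWL = €140.27

Market equilibrium (private): 40.83 + 0.85q = 122.49 - 3.01q → q_m = 21.1554.
Social marginal cost = private MC − MEB = 23.54 + 0.24q.
Set SMC = demand: 23.54 + 0.24q = 122.49 - 3.01q → q* = 30.4462.
Between q* and q_m the wedge demand − SMC runs linearly from 0 to MEB(q_m), so the loss is a triangle.
DWL = ½ × 9.2908 × 30.1948 = 140.2669.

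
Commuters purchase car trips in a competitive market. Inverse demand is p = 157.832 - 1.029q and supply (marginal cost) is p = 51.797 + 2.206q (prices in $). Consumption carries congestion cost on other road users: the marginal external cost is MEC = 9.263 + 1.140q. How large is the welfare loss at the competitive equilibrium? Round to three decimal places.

Market equilibrium (private): 51.797 + 2.206q = 157.832 - 1.029q → q_m = 32.7774.
Social marginal benefit = demand − MEC = 148.569 - 2.169q.
Set SMB = MC: 148.569 - 2.169q = 51.797 + 2.206q → q* = 22.1193.
Height of the DWL triangle at q_m is MC(q_m) − SMB(q_m) = MEC(q_m) = 46.6293.
DWL = ½ × 10.6581 × 46.6293 = 248.4899.

DWL = $248.490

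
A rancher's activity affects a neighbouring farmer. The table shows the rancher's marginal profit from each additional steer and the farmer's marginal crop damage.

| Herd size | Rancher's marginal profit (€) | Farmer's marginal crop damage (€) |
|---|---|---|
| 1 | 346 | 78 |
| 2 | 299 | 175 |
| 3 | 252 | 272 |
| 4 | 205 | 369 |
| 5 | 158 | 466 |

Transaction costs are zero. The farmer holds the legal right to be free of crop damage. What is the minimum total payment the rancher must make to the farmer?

€253

Efficient level: marginal profit ≥ marginal crop damage through level 2, so k* = 2.
With the farmer holding the right, the rancher must at least compensate total damage at k*: 78 + 175 = 253.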